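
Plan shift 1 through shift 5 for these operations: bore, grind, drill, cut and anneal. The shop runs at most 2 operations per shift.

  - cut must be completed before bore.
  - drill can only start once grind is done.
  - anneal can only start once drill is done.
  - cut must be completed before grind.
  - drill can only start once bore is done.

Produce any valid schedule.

anneal=shift 4; bore=shift 2; drill=shift 3; grind=shift 2; cut=shift 1

Checking: cut(shift 1) before grind(shift 2); drill(shift 3) before anneal(shift 4); grind(shift 2) before drill(shift 3); cut(shift 1) before bore(shift 2); bore(shift 2) before drill(shift 3); max 2 per shift (cap 2).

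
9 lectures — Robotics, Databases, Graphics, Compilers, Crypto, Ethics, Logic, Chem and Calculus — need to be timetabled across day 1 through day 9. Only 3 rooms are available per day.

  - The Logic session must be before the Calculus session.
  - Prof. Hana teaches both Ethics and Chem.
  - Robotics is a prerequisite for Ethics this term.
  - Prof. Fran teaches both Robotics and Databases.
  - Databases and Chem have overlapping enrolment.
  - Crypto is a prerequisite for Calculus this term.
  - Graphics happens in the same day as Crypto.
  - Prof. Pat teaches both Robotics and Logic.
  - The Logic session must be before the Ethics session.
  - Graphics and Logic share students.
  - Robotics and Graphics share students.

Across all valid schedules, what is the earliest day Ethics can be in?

day 3

Precedence pushes Ethics to at least day 2.
Ethics at day 3 is achievable: Compilers -> day 1; Robotics -> day 2; Ethics -> day 3; Chem -> day 2; Crypto -> day 3; Calculus -> day 4; Databases -> day 1; Logic -> day 1; Graphics -> day 3.
Nothing earlier works — the conflict and capacity constraints rule out every day before day 3.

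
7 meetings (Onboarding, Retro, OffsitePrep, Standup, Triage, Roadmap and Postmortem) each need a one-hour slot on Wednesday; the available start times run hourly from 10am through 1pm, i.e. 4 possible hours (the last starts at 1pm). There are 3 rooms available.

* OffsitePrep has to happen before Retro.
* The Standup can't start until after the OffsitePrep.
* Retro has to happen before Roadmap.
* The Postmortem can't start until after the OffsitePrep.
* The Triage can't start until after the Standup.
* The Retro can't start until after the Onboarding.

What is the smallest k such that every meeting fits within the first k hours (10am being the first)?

3 hours

The precedence chain requires at least 3 distinct hours.
With at most 3 per hour and 7 meetings, at least 3 hours are needed.
3 works (last occupied hour: 12pm): for example Triage=12pm; Postmortem=11am; Standup=11am; Onboarding=10am; Retro=11am; Roadmap=12pm; OffsitePrep=10am.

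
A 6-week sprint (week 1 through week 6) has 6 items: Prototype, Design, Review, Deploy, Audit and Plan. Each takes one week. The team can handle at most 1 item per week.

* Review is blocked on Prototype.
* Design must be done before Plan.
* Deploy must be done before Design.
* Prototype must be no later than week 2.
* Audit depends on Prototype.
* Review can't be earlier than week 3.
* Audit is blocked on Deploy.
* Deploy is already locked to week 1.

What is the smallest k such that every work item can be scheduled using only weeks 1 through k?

The precedence chain requires at least 3 distinct weeks.
With at most 1 per week and 6 work items, at least 6 weeks are needed.
6 works (last occupied week: week 6): for example Plan -> week 6, Prototype -> week 2, Deploy -> week 1, Design -> week 4, Review -> week 3, Audit -> week 5.

6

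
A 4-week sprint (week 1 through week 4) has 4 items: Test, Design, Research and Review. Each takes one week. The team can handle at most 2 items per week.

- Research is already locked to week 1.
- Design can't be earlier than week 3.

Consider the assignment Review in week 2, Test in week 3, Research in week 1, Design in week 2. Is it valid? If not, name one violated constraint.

The team can handle at most 2 items per week — holds.
Design can't be earlier than week 3 — violated.
Research is already locked to week 1 — holds.

No. Design can't be earlier than week 3 is not satisfied.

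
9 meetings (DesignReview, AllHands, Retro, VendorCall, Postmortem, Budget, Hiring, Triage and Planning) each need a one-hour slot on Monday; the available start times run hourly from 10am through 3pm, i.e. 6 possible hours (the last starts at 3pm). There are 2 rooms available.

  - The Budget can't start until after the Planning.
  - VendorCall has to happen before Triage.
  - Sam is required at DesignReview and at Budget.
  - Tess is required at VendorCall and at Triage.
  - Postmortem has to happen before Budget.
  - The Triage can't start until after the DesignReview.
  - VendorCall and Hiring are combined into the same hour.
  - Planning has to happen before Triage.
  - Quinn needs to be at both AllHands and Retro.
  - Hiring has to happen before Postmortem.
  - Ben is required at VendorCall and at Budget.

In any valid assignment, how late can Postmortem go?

2pm

Precedence pushes Postmortem to at least 11am; downstream work caps Postmortem at 2pm.
Postmortem at 2pm is achievable: VendorCall in 11am, Triage in 12pm, AllHands in 12pm, Retro in 1pm, Hiring in 11am, Planning in 10am, Postmortem in 2pm, Budget in 3pm, DesignReview in 10am.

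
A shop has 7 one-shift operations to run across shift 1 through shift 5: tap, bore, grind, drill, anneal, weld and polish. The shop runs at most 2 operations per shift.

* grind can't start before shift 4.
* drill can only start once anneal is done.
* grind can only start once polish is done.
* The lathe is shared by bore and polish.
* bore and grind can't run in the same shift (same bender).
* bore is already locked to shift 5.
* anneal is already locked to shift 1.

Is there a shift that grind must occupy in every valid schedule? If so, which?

grind's window is shift 4–shift 5.
bore is fixed at shift 5, and grind can't share a shift with bore.
So grind must be shift 4.

shift 4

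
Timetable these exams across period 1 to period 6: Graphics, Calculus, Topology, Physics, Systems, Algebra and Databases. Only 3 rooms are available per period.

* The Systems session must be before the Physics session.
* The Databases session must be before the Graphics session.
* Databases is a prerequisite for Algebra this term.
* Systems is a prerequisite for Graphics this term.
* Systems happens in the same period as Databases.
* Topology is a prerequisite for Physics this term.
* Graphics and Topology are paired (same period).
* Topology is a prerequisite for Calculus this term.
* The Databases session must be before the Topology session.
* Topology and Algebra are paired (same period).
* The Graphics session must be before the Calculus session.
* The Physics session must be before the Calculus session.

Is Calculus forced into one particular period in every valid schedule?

No

Calculus can be period 4 (e.g. Graphics -> period 2; Physics -> period 3; Systems -> period 1; Topology -> period 2; Databases -> period 1; Calculus -> period 4; Algebra -> period 2) or period 5 (e.g. Graphics in period 2; Databases in period 1; Calculus in period 5; Systems in period 1; Physics in period 3; Topology in period 2; Algebra in period 2).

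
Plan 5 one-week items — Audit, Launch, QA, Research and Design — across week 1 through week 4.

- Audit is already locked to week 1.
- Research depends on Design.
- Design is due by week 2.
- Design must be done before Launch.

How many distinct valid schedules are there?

52

Splitting on Launch: it can be week 2 (12), week 3 (20), week 4 (20). Listing each branch's schedules as (Audit, QA, Research, Design) by week number:
Launch=week 2: (1,1,2,1) (1,1,3,1) (1,1,4,1) (1,2,2,1) (1,2,3,1) (1,2,4,1) (1,3,2,1) (1,3,3,1) (1,3,4,1) (1,4,2,1) (1,4,3,1) (1,4,4,1) — 12.
Launch=week 3: (1,1,2,1) (1,1,3,1) (1,1,3,2) (1,1,4,1) (1,1,4,2) (1,2,2,1) (1,2,3,1) (1,2,3,2) (1,2,4,1) (1,2,4,2) (1,3,2,1) (1,3,3,1) (1,3,3,2) (1,3,4,1) (1,3,4,2) (1,4,2,1) (1,4,3,1) (1,4,3,2) (1,4,4,1) (1,4,4,2) — 20.
Launch=week 4: (1,1,2,1) (1,1,3,1) (1,1,3,2) (1,1,4,1) (1,1,4,2) (1,2,2,1) (1,2,3,1) (1,2,3,2) (1,2,4,1) (1,2,4,2) (1,3,2,1) (1,3,3,1) (1,3,3,2) (1,3,4,1) (1,3,4,2) (1,4,2,1) (1,4,3,1) (1,4,3,2) (1,4,4,1) (1,4,4,2) — 20.
Summing: 12 + 20 + 20 = 52.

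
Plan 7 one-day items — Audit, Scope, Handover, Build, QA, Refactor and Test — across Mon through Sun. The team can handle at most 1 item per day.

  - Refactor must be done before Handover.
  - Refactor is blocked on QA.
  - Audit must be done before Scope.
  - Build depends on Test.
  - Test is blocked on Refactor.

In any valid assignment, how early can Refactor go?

Tue

Precedence pushes Refactor to at least Tue; downstream work caps Refactor at Fri.
Refactor at Tue is achievable: Scope -> Fri, QA -> Mon, Audit -> Thu, Refactor -> Tue, Build -> Sun, Test -> Wed, Handover -> Sat.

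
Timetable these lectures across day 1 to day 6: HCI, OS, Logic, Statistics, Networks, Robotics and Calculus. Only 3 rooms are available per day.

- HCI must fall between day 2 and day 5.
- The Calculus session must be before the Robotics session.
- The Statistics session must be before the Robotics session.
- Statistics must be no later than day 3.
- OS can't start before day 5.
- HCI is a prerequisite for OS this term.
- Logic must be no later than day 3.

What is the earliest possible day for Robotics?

Precedence pushes Robotics to at least day 2.
Robotics at day 2 is achievable: Statistics -> day 1; Calculus -> day 1; HCI -> day 2; Robotics -> day 2; OS -> day 5; Logic -> day 1; Networks -> day 2.

day 2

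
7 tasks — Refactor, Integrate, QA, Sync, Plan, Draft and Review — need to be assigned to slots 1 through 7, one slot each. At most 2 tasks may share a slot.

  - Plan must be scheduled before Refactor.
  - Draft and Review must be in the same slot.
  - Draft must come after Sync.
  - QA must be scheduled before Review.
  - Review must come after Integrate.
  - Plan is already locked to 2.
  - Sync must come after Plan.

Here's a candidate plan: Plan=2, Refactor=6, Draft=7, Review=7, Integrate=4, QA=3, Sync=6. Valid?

Valid

QA must be scheduled before Review — holds.
At most 2 tasks may share a slot — holds.
Sync must come after Plan — holds.
Draft must come after Sync — holds.
Plan is already locked to 2 — holds.
Review must come after Integrate — holds.
Draft and Review must be in the same slot — holds.
Plan must be scheduled before Refactor — holds.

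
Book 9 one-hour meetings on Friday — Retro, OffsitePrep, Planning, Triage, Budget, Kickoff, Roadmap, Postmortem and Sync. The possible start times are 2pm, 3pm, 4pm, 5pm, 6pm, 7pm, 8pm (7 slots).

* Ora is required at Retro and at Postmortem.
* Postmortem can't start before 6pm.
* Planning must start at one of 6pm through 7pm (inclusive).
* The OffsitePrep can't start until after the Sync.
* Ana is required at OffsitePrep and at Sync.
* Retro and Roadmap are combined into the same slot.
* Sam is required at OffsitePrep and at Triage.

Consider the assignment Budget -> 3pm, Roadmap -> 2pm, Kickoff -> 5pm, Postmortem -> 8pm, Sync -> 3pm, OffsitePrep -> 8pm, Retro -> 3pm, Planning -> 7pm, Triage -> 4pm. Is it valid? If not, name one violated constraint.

Sam is required at OffsitePrep and at Triage — holds.
Ora is required at Retro and at Postmortem — holds.
Postmortem can't start before 6pm — holds.
Planning must start at one of 6pm through 7pm (inclusive) — holds.
The OffsitePrep can't start until after the Sync — holds.
Retro and Roadmap are combined into the same slot — violated.
Ana is required at OffsitePrep and at Sync — holds.

No — it violates: Retro and Roadmap are combined into the same slot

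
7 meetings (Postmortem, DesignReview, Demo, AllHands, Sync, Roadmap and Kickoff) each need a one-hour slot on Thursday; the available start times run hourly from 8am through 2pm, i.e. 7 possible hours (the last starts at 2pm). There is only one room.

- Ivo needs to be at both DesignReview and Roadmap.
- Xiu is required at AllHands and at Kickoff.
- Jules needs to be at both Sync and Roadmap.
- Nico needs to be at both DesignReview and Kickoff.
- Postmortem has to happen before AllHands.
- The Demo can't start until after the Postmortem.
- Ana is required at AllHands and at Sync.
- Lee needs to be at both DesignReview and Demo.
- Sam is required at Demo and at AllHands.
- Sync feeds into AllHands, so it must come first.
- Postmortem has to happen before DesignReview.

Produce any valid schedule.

Kickoff=2pm, Postmortem=8am, Demo=12pm, AllHands=10am, Sync=9am, DesignReview=11am, Roadmap=1pm

Checking: Postmortem(8am) before Demo(12pm); Postmortem(8am) before DesignReview(11am); Sync(9am) before AllHands(10am); Postmortem(8am) before AllHands(10am); AllHands(10am) != Kickoff(2pm); DesignReview(11am) != Kickoff(2pm); DesignReview(11am) != Roadmap(1pm); DesignReview(11am) != Demo(12pm); Demo(12pm) != AllHands(10am); AllHands(10am) != Sync(9am); Sync(9am) != Roadmap(1pm); max 1 per hour (cap 1).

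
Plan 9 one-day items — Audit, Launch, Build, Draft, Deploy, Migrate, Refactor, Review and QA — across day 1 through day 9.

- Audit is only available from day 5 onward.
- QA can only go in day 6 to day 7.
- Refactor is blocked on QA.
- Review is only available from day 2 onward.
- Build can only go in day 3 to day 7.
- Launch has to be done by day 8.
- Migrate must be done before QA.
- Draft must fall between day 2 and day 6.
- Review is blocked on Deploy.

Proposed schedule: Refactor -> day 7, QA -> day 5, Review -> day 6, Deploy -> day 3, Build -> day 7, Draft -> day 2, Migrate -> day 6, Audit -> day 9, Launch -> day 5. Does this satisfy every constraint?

Review is only available from day 2 onward — holds.
Review is blocked on Deploy — holds.
Audit is only available from day 5 onward — holds.
Launch has to be done by day 8 — holds.
Refactor is blocked on QA — holds.
Migrate must be done before QA — violated.
Build can only go in day 3 to day 7 — holds.
QA can only go in day 6 to day 7 — violated.
Draft must fall between day 2 and day 6 — holds.

No. Migrate must be done before QA is not satisfied.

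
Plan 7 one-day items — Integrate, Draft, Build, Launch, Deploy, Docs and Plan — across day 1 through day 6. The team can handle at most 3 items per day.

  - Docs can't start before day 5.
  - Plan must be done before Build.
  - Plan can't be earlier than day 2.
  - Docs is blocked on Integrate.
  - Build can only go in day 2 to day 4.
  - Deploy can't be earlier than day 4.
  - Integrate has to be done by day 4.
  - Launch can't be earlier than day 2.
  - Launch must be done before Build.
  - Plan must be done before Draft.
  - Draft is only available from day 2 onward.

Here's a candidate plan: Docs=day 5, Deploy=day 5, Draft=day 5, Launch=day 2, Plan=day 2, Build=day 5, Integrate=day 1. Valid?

Invalid. The team can handle at most 3 items per day.

Integrate has to be done by day 4 — holds.
Plan must be done before Build — holds.
Launch can't be earlier than day 2 — holds.
Docs can't start before day 5 — holds.
Draft is only available from day 2 onward — holds.
Deploy can't be earlier than day 4 — holds.
Launch must be done before Build — holds.
Plan can't be earlier than day 2 — holds.
The team can handle at most 3 items per day — violated.
Build can only go in day 2 to day 4 — violated.
Plan must be done before Draft — holds.
Docs is blocked on Integrate — holds.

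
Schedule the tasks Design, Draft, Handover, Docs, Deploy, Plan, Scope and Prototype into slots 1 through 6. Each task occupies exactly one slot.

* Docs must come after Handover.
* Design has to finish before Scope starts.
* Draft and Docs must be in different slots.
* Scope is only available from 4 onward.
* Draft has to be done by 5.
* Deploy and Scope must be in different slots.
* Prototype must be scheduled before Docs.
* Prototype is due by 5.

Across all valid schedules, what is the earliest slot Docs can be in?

Precedence pushes Docs to at least 2.
Docs at 2 is achievable: Docs in 2, Deploy in 1, Draft in 1, Plan in 1, Scope in 4, Prototype in 1, Handover in 1, Design in 1.

2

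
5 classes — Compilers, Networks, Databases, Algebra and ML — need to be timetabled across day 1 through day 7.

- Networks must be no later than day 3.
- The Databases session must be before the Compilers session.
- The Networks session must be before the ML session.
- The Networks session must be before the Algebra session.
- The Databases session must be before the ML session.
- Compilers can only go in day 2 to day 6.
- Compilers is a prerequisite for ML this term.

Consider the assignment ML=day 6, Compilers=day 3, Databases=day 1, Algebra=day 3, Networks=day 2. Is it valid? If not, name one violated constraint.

The Databases session must be before the Compilers session — holds.
The Networks session must be before the Algebra session — holds.
Networks must be no later than day 3 — holds.
Compilers can only go in day 2 to day 6 — holds.
Compilers is a prerequisite for ML this term — holds.
The Networks session must be before the ML session — holds.
The Databases session must be before the ML session — holds.

Yes, all constraints hold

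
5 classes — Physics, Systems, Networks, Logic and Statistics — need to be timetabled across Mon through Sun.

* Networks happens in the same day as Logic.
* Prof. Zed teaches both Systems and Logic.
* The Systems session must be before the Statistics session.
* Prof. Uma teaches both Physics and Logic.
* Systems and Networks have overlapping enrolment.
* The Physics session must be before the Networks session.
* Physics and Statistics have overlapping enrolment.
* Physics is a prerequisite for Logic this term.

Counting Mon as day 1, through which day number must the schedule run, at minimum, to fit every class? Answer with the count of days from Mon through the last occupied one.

The precedence chain requires at least 2 distinct days.
2 works (last occupied day: Tue): for example Systems in Mon; Physics in Mon; Logic in Tue; Statistics in Tue; Networks in Tue.

2 days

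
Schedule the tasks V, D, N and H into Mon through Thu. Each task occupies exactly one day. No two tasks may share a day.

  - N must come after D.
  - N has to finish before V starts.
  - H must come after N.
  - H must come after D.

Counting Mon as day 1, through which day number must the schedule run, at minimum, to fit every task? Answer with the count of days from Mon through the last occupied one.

The precedence chain requires at least 3 distinct days.
With at most 1 per day and 4 tasks, at least 4 days are needed.
4 works (last occupied day: Thu): for example V in Thu; D in Mon; N in Tue; H in Wed.

4 days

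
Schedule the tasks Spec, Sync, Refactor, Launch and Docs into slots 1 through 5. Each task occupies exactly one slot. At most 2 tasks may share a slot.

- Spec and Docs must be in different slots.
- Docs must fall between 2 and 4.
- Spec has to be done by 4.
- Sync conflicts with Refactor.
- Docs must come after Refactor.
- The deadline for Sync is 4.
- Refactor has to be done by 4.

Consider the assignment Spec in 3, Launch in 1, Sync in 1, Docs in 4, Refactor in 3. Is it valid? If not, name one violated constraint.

Spec and Docs must be in different slots — holds.
Docs must fall between 2 and 4 — holds.
At most 2 tasks may share a slot — holds.
Sync conflicts with Refactor — holds.
Docs must come after Refactor — holds.
Refactor has to be done by 4 — holds.
Spec has to be done by 4 — holds.
The deadline for Sync is 4 — holds.

Yes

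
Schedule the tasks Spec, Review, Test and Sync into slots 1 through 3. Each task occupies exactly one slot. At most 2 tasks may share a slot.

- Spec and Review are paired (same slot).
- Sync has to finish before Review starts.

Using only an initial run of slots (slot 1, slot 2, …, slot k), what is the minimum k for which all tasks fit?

2

The precedence chain requires at least 2 distinct slots.
With at most 2 per slot and 4 tasks, at least 2 slots are needed.
2 works (last occupied slot: 2): for example Review=2, Test=1, Spec=2, Sync=1.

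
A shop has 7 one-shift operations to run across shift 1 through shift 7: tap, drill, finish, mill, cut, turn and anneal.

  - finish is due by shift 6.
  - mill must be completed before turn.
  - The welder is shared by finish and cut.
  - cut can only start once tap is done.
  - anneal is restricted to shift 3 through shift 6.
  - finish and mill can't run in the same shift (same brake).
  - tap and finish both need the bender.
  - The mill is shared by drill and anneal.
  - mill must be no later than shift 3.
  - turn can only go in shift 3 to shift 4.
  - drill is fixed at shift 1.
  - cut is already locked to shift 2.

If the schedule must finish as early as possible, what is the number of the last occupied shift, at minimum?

3

The precedence chain requires at least 2 distinct shifts.
turn can't be placed before shift 3, so the schedule must run through at least shift 3.
3 works (last occupied shift: shift 3): for example mill -> shift 1; turn -> shift 3; tap -> shift 1; finish -> shift 3; drill -> shift 1; cut -> shift 2; anneal -> shift 3.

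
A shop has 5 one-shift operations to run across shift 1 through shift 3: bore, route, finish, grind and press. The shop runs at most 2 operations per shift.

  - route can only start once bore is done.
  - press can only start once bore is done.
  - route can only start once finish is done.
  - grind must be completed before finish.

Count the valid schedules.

3

Enumerating: route in shift 3; finish in shift 2; bore in shift 1; press in shift 2; grind in shift 1 | grind=shift 1; finish=shift 2; press=shift 3; bore=shift 1; route=shift 3 | press -> shift 3; route -> shift 3; grind -> shift 1; finish -> shift 2; bore -> shift 2.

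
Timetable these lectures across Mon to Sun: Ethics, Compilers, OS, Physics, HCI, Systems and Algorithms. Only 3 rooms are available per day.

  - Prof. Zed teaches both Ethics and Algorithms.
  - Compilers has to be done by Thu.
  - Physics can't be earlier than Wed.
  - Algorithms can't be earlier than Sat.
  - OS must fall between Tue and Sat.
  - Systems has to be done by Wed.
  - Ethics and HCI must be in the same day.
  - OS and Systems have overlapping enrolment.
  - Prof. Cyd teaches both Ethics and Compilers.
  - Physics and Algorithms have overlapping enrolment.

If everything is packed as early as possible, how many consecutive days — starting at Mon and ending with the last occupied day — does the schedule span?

6

With at most 3 per day and 7 lectures, at least 3 days are needed.
Algorithms can't be placed before Sat — that is day 6 counting from Mon — so the schedule must run through at least 6 days.
6 works (last occupied day: Sat): for example HCI=Tue; Ethics=Tue; OS=Tue; Algorithms=Sat; Compilers=Mon; Physics=Wed; Systems=Mon.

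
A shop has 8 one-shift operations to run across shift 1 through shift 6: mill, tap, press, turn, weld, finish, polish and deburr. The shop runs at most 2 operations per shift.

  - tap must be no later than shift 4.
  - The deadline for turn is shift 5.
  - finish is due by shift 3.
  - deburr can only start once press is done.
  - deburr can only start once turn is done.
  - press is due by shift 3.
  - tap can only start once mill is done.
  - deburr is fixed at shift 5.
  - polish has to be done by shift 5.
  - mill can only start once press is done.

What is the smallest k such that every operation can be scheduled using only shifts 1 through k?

The precedence chain requires at least 3 distinct shifts.
With at most 2 per shift and 8 operations, at least 4 shifts are needed.
deburr can't be placed before shift 5, so the schedule must run through at least shift 5.
5 works (last occupied shift: shift 5): for example finish -> shift 1; deburr -> shift 5; mill -> shift 2; polish -> shift 4; turn -> shift 2; press -> shift 1; weld -> shift 3; tap -> shift 3.

5 shifts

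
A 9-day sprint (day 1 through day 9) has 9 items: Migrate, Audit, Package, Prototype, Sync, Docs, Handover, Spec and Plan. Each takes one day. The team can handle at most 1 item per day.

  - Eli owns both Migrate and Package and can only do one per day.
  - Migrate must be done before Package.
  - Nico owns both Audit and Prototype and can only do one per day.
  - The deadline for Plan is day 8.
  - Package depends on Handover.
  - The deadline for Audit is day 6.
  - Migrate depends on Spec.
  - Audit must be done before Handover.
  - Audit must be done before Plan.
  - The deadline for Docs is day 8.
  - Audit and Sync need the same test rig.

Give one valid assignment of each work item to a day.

Prototype -> day 8, Audit -> day 1, Package -> day 7, Docs -> day 3, Handover -> day 6, Plan -> day 2, Sync -> day 9, Spec -> day 4, Migrate -> day 5

Checking: Spec(day 4) before Migrate(day 5); Audit(day 1) before Handover(day 6); Migrate(day 5) before Package(day 7); Handover(day 6) before Package(day 7); Audit(day 1) before Plan(day 2); Audit(day 1) != Sync(day 9); Audit(day 1) != Prototype(day 8); Migrate(day 5) != Package(day 7); Audit=day 1 in [day 1,day 6]; Plan=day 2 in [day 1,day 8]; Docs=day 3 in [day 1,day 8]; max 1 per day (cap 1).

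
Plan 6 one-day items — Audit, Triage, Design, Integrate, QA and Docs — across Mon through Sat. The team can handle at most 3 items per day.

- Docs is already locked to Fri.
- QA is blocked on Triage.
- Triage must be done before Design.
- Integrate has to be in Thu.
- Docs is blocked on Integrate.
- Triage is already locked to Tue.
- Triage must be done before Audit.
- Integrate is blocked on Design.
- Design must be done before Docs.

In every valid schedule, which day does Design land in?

Wed

Triage is fixed at Tue and must come before Design, so Design is at least Wed.
Integrate is fixed at Thu and must come after Design, so Design is at most Wed.
So Design must be Wed.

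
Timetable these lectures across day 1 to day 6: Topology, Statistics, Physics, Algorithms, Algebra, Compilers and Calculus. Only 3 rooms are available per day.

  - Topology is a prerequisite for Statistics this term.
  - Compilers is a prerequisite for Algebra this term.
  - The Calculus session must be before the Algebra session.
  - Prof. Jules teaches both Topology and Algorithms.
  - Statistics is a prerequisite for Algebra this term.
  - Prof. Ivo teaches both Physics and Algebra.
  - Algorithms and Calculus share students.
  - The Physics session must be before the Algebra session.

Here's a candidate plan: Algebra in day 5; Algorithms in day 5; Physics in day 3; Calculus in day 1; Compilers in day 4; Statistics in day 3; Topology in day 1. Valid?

Only 3 rooms are available per day — holds.
Statistics is a prerequisite for Algebra this term — holds.
Topology is a prerequisite for Statistics this term — holds.
Algorithms and Calculus share students — holds.
Prof. Ivo teaches both Physics and Algebra — holds.
Prof. Jules teaches both Topology and Algorithms — holds.
The Physics session must be before the Algebra session — holds.
Compilers is a prerequisite for Algebra this term — holds.
The Calculus session must be before the Algebra session — holds.

Yes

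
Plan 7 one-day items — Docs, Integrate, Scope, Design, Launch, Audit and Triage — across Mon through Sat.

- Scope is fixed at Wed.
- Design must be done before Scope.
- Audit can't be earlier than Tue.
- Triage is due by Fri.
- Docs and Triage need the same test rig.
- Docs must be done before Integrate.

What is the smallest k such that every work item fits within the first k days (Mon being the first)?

The precedence chain requires at least 2 distinct days.
Scope can't be placed before Wed — that is day 3 counting from Mon — so the schedule must run through at least 3 days.
3 works (last occupied day: Wed): for example Launch=Mon, Scope=Wed, Docs=Mon, Audit=Tue, Integrate=Tue, Triage=Tue, Design=Mon.

3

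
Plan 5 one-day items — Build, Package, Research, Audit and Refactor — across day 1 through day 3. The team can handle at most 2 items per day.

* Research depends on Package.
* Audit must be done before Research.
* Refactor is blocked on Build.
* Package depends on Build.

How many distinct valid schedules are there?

3

Enumerating: Audit in day 1; Research in day 3; Package in day 2; Build in day 1; Refactor in day 2 | Research -> day 3; Build -> day 1; Audit -> day 1; Refactor -> day 3; Package -> day 2 | Refactor=day 3; Research=day 3; Package=day 2; Build=day 1; Audit=day 2.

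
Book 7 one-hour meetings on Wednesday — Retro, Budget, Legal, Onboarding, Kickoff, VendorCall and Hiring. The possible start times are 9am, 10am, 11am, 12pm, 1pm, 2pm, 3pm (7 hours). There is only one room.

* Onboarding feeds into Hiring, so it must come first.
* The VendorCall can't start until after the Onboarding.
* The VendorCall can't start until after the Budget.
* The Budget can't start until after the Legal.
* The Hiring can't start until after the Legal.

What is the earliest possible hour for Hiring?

Precedence pushes Hiring to at least 10am.
Hiring at 11am is achievable: Retro -> 2pm; Hiring -> 11am; Legal -> 9am; Kickoff -> 3pm; Budget -> 12pm; VendorCall -> 1pm; Onboarding -> 10am.
Nothing earlier works — the capacity limit rule out every hour before 11am.

11am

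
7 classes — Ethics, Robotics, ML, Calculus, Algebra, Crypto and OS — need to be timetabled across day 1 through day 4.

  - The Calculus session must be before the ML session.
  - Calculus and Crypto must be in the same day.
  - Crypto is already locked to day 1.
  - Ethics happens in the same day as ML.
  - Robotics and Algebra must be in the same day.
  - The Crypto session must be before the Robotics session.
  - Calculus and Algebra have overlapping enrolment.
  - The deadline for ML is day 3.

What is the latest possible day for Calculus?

day 1

Calculus must be in the same day as Crypto, which can't be after day 1, so Calculus is at most day 1.
Calculus at day 1 is achievable: Algebra -> day 2, OS -> day 1, Ethics -> day 2, Robotics -> day 2, ML -> day 2, Crypto -> day 1, Calculus -> day 1.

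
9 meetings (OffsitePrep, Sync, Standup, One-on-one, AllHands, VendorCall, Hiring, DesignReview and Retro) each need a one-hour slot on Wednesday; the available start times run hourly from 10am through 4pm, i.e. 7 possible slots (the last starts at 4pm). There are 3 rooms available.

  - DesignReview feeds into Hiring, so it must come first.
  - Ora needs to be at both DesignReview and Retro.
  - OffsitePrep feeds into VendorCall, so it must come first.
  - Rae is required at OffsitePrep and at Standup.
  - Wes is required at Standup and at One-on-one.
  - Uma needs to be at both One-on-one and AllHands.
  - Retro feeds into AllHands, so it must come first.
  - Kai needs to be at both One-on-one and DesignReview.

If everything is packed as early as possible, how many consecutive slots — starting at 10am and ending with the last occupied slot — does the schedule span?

The precedence chain requires at least 2 distinct slots.
With at most 3 per slot and 9 meetings, at least 3 slots are needed.
3 works (last occupied slot: 12pm): for example Sync=12pm, Hiring=12pm, Standup=12pm, OffsitePrep=10am, Retro=10am, One-on-one=10am, DesignReview=11am, AllHands=11am, VendorCall=11am.

3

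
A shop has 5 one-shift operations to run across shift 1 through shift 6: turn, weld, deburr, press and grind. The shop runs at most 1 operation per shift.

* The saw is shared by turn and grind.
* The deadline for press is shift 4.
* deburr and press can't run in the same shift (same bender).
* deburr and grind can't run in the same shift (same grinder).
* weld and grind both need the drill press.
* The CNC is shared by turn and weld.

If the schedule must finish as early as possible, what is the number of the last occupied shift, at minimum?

shift 5

With at most 1 per shift and 5 operations, at least 5 shifts are needed.
5 works (last occupied shift: shift 5): for example deburr in shift 4, press in shift 1, grind in shift 5, turn in shift 2, weld in shift 3.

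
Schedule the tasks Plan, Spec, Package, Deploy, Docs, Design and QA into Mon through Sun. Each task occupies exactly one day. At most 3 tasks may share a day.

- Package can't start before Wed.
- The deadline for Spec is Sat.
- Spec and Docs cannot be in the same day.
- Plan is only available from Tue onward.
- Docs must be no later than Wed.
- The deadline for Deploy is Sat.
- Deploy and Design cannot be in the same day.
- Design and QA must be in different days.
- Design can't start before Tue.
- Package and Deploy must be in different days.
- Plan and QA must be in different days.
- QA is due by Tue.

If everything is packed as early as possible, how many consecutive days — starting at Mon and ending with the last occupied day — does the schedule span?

3

With at most 3 per day and 7 tasks, at least 3 days are needed.
Package can't be placed before Wed — that is day 3 counting from Mon — so the schedule must run through at least 3 days.
3 works (last occupied day: Wed): for example Package=Wed, Design=Tue, QA=Mon, Deploy=Mon, Plan=Tue, Docs=Tue, Spec=Mon.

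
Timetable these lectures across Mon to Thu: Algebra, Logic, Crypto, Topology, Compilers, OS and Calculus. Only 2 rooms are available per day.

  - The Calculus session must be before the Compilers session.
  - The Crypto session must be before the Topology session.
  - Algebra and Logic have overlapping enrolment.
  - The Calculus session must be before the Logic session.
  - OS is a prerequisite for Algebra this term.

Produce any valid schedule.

Calculus=Mon, Algebra=Tue, Topology=Wed, OS=Mon, Logic=Wed, Compilers=Thu, Crypto=Tue

Checking: Crypto(Tue) before Topology(Wed); OS(Mon) before Algebra(Tue); Calculus(Mon) before Logic(Wed); Calculus(Mon) before Compilers(Thu); Algebra(Tue) != Logic(Wed); max 2 per day (cap 2).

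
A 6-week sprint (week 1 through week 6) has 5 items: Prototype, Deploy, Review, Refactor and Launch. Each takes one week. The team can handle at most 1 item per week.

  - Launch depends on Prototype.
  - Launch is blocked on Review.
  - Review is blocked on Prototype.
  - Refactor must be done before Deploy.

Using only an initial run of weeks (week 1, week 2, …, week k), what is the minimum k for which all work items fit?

The precedence chain requires at least 3 distinct weeks.
With at most 1 per week and 5 work items, at least 5 weeks are needed.
5 works (last occupied week: week 5): for example Deploy -> week 5; Review -> week 2; Prototype -> week 1; Refactor -> week 4; Launch -> week 3.

5 weeks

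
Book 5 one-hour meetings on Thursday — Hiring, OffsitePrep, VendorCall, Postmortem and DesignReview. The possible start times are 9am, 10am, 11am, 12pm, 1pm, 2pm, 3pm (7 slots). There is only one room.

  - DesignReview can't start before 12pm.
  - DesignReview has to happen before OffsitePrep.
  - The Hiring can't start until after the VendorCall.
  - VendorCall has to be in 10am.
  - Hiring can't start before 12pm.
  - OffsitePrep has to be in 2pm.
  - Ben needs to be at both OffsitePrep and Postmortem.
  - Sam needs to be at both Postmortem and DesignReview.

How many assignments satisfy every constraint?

12

Splitting on Hiring: it can be 12pm (3), 1pm (3), 3pm (6). Listing each branch's schedules as (OffsitePrep, VendorCall, Postmortem, DesignReview):
Hiring=12pm: (2pm,10am,9am,1pm) (2pm,10am,11am,1pm) (2pm,10am,3pm,1pm) — 3.
Hiring=1pm: (2pm,10am,9am,12pm) (2pm,10am,11am,12pm) (2pm,10am,3pm,12pm) — 3.
Hiring=3pm: (2pm,10am,9am,12pm) (2pm,10am,9am,1pm) (2pm,10am,11am,12pm) (2pm,10am,11am,1pm) (2pm,10am,12pm,1pm) (2pm,10am,1pm,12pm) — 6.
Summing: 3 + 3 + 6 = 12.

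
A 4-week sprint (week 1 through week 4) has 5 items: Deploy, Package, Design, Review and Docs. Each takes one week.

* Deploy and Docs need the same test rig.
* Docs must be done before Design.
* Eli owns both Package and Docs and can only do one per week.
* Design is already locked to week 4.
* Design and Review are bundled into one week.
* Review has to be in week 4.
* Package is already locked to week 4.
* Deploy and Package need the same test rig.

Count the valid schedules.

6

Splitting on Deploy: it can be week 1 (2), week 2 (2), week 3 (2). Listing each branch's schedules as (Package, Design, Review, Docs) by week number:
Deploy=week 1: (4,4,4,2) (4,4,4,3) — 2.
Deploy=week 2: (4,4,4,1) (4,4,4,3) — 2.
Deploy=week 3: (4,4,4,1) (4,4,4,2) — 2.
Summing: 2 + 2 + 2 = 6.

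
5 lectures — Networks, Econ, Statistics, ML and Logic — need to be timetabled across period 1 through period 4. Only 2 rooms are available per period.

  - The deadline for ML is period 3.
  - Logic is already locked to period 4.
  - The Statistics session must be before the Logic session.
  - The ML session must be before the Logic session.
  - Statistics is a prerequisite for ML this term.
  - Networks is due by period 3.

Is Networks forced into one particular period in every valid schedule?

No

Networks can be period 1 (e.g. ML -> period 2; Networks -> period 1; Logic -> period 4; Econ -> period 2; Statistics -> period 1) or period 2 (e.g. Econ -> period 1, Networks -> period 2, Logic -> period 4, ML -> period 2, Statistics -> period 1).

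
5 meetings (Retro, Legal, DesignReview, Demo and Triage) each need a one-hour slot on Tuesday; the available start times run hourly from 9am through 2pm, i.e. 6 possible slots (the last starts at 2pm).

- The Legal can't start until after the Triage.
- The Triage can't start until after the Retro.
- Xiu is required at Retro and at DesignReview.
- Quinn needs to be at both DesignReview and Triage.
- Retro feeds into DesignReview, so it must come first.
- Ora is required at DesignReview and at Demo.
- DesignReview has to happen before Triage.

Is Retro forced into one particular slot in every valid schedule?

Retro can be 9am (e.g. DesignReview=10am; Retro=9am; Triage=11am; Legal=12pm; Demo=9am) or 10am (e.g. DesignReview -> 11am, Legal -> 1pm, Retro -> 10am, Triage -> 12pm, Demo -> 9am).

No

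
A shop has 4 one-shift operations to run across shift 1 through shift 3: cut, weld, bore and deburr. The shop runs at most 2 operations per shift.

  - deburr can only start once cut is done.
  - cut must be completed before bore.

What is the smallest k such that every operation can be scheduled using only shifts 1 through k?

The precedence chain requires at least 2 distinct shifts.
With at most 2 per shift and 4 operations, at least 2 shifts are needed.
2 works (last occupied shift: shift 2): for example cut in shift 1, deburr in shift 2, weld in shift 1, bore in shift 2.

2 shifts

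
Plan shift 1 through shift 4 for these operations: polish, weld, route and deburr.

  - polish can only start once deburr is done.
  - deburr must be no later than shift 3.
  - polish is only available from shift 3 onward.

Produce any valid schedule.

deburr -> shift 1; route -> shift 1; polish -> shift 3; weld -> shift 1

Checking: deburr(shift 1) before polish(shift 3); deburr=shift 1 in [shift 1,shift 3]; polish=shift 3 in [shift 3,shift 4].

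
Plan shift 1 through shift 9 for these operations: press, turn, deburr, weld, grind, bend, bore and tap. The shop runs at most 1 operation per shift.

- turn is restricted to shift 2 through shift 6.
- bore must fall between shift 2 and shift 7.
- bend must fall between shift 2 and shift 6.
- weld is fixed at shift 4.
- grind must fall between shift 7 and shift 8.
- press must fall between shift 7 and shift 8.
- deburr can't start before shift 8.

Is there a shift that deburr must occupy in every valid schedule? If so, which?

Deburr is available from shift 8.
So deburr is pinned to shift 9.

shift 9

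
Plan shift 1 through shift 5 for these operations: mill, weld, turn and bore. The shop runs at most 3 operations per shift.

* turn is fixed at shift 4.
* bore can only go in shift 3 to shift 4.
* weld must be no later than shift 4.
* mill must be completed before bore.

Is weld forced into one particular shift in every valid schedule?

No

weld can be shift 1 (e.g. turn -> shift 4; mill -> shift 1; bore -> shift 3; weld -> shift 1) or shift 2 (e.g. bore=shift 3; weld=shift 2; mill=shift 1; turn=shift 4).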